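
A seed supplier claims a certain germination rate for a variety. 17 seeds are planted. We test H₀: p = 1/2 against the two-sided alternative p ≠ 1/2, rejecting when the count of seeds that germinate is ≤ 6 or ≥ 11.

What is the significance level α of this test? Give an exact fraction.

10889/32768

α = P(K ≤ 6 or K ≥ 11 | p = 1/2), K ~ Binomial(17, 1/2).
By symmetry, α = 2·P(K ≤ 6) = 2·(1 + 17 + 136 + 680 + 2380 + 6188 + 12376)/131072 = 43556/131072 = 10889/32768.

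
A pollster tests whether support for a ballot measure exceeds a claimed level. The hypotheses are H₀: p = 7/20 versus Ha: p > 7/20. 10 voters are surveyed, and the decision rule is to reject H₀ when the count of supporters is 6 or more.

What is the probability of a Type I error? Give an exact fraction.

The Type I error probability is α = P(K ≥ 6) computed under H₀, where K ~ Binomial(10, 7/20).
Adding the binomial terms for j = 6 through 10 with p = 7/20 yields 486062490487/5120000000000.

486062490487/5120000000000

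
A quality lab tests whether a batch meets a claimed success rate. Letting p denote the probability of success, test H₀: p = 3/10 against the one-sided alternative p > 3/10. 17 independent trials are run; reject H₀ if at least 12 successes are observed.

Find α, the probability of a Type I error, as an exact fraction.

32798897961633/50000000000000000

α = P(reject H₀ | H₀ true) = P(K ≥ 12 | p = 3/10), with K ~ Binomial(17, 3/10).
P(K ≥ 12) = Σ_{j=12}^{17} C(17,j)·(3/10)^j·(7/10)^{17-j} = 32798897961633/50000000000000000.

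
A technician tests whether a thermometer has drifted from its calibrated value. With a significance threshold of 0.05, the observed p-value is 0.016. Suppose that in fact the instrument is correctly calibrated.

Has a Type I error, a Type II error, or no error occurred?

Type I error

The conventional null hypothesis is that the instrument is correctly calibrated.
Since p = 0.016 < α = 0.05, H₀ is rejected.
H₀ is true (actually the instrument is correctly calibrated).
Rejecting a true H₀ is a Type I error.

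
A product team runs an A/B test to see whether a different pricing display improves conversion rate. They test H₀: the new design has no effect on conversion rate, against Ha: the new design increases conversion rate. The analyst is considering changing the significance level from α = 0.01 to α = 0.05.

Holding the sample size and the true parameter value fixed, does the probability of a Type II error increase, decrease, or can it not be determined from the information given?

It decreases.

With a larger α the critical value moves toward the center, so more of the Ha sampling distribution lies in the rejection region.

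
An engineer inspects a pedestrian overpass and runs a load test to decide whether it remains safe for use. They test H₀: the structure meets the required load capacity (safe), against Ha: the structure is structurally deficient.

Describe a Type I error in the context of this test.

A Type I error would mean concluding that the structure is structurally deficient when in fact the structure meets the required load capacity (safe).

A Type I error is rejecting H₀ when H₀ is true.
Here that means closing the structure for repairs when actually the structure meets the required load capacity (safe).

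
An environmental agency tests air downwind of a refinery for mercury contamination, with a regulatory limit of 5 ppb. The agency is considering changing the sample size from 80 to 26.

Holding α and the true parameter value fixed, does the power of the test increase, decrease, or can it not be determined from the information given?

A smaller sample increases the standard error, so the sampling distributions under H₀ and Ha overlap more.
Since power = 1 − β and β increases, power decreases.

It decreases.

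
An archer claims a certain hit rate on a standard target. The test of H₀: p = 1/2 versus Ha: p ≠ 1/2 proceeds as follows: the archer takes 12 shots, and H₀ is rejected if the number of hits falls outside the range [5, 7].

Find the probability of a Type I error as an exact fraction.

Under H₀, Y ~ Binomial(12, 1/2); α is the probability of landing in either tail, P(Y ≤ 4) + P(Y ≥ 8).
By symmetry, α = 2·P(Y ≤ 4) = 2·(1 + 12 + 66 + 220 + 495)/4096 = 1588/4096 = 397/1024.

397/1024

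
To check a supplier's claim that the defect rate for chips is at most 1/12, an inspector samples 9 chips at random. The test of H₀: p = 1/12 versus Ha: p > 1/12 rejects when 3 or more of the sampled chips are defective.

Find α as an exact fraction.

668221/20155392

The significance level is the probability, assuming p = 1/12, of seeing 3 or more defectives in 9 draws.
α = 1 − P(X ≤ 2) = 1 − 19487171/20155392 = 668221/20155392.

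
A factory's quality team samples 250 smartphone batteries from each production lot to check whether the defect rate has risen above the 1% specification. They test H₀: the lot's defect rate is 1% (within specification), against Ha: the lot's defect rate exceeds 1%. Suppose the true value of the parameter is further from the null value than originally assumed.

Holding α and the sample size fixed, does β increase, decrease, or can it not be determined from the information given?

The further the true parameter sits from the null value, the more of the Ha sampling distribution falls in the rejection region.

It decreases.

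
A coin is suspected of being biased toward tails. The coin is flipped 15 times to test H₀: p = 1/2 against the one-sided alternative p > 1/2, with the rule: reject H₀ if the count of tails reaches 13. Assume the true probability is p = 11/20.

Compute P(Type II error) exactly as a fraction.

A Type II error is failing to reject when Ha holds: with p = 11/20, β = P(X ≤ 12).
Equivalently, β = 1 − P(X ≥ 13) = 32418940857512713659/32768000000000000000.

32418940857512713659/32768000000000000000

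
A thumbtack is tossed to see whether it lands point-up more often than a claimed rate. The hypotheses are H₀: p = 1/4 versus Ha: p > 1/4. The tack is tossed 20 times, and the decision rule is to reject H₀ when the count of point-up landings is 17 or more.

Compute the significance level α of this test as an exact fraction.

32551/1099511627776

α = P(reject H₀ | H₀ true) = P(X ≥ 17 | p = 1/4), with X ~ Binomial(20, 1/4).
Summing C(20,j)(1/4)^j(3/4)^{20−j} for j = 17,…,20 gives 32551/1099511627776.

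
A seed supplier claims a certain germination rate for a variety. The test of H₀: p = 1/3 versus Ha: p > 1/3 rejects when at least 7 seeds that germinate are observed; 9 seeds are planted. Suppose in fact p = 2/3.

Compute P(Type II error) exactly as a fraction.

12259/19683

Under the alternative p = 2/3, K ~ Binomial(9, 2/3); β is the probability the test does not reject, P(K < 7).
Summing C(9,j)·(2/3)^j·(1/3)^{9-j} for j = 0..6 gives 12259/19683.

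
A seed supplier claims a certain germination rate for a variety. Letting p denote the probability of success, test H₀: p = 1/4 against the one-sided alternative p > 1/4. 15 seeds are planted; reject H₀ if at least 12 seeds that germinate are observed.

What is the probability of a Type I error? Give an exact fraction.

3319/268435456

The Type I error probability is α = P(K ≥ 12) computed under H₀, where K ~ Binomial(15, 1/4).
Summing C(15,j)(1/4)^j(3/4)^{15−j} for j = 12,…,15 gives 3319/268435456.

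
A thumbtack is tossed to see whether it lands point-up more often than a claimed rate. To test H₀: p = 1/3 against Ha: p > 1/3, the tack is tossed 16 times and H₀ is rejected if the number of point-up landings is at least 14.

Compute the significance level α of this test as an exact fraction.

19/1594323

The Type I error probability is α = P(Y ≥ 14) computed under H₀, where Y ~ Binomial(16, 1/3).
Adding the binomial terms for j = 14 through 16 with p = 1/3 yields 19/1594323.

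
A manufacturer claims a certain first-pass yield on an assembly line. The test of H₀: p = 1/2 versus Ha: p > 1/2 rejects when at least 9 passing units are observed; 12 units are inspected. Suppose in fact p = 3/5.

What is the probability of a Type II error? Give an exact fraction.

37825328/48828125

A Type II error is failing to reject when Ha holds: with p = 3/5, β = P(X ≤ 8).
Summing C(12,j)·(3/5)^j·(2/5)^{12-j} for j = 0..8 gives 37825328/48828125.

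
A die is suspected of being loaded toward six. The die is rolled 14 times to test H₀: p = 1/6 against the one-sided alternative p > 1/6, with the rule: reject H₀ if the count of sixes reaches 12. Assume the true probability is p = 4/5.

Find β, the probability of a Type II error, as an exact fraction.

Under the alternative p = 4/5, K ~ Binomial(14, 4/5); β is the probability the test does not reject, P(K < 12).
Equivalently, β = 1 − P(K ≥ 12) = 3368829417/6103515625.

3368829417/6103515625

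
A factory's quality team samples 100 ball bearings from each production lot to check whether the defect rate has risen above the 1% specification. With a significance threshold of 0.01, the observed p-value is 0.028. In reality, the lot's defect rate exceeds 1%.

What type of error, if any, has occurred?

The conventional null hypothesis is that the lot's defect rate is 1% (within specification).
Since p = 0.028 ≥ α = 0.01, H₀ is not rejected.
H₀ is false (actually the lot's defect rate exceeds 1%).
Failing to reject a false H₀ is a Type II error.

Type II error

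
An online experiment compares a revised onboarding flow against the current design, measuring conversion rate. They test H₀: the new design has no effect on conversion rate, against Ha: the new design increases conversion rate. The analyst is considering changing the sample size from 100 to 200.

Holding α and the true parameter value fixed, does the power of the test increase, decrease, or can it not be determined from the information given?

A larger sample reduces the standard error, pulling the sampling distribution under Ha further from the non-rejection region.
Since power = 1 − β and β decreases, power increases.

It increases.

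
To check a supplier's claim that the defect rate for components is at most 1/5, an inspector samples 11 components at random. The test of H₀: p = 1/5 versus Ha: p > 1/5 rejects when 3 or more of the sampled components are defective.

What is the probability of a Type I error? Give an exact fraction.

α = P(reject H₀ | H₀ true) = P(X ≥ 3 | p = 1/5), X ~ Binomial(11, 1/5).
α = 1 − P(X ≤ 2) = 1 − 6029312/9765625 = 3736313/9765625.

3736313/9765625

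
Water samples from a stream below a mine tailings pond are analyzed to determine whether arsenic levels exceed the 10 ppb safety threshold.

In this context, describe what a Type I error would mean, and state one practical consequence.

A Type I error would mean concluding that the arsenic concentration exceeds 10 ppb when in fact the arsenic concentration is at or below 10 ppb (safe). Consequence: a clean site is subjected to costly and unnecessary remediation.

With the conventional null hypothesis that the arsenic concentration is at or below 10 ppb (safe):
A Type I error is rejecting H₀ when H₀ is true.
Here that means declaring the site contaminated and ordering remediation when actually the arsenic concentration is at or below 10 ppb (safe).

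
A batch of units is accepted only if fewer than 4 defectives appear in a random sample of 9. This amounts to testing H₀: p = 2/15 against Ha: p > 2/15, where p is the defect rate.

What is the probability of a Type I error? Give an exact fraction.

876304928/38443359375

α = P(reject H₀ | H₀ true) = P(Y ≥ 4 | p = 2/15), Y ~ Binomial(9, 2/15).
α = 1 − P(Y ≤ 3) = 1 − 37567054447/38443359375 = 876304928/38443359375.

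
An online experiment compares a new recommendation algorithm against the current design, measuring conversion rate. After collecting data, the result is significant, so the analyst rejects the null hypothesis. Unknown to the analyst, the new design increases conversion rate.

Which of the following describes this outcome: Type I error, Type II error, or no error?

No error — this is a correct decision.

The conventional null hypothesis here is that the new design has no effect on conversion rate.
The test rejected a false H₀ — the decision matches the true state.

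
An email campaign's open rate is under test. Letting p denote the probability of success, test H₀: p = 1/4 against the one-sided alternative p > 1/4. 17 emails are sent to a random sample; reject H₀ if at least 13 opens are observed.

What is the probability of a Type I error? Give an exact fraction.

α = P(reject H₀ | H₀ true) = P(Y ≥ 13 | p = 1/4), with Y ~ Binomial(17, 1/4).
Adding the binomial terms for j = 13 through 17 with p = 1/4 yields 3319/268435456.

3319/268435456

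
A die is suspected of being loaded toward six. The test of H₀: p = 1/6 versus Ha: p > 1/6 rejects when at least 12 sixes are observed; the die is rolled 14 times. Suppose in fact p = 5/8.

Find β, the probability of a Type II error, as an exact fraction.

2070361146177/2199023255552

Under the alternative p = 5/8, K ~ Binomial(14, 5/8); β is the probability the test does not reject, P(K < 12).
Summing C(14,j)·(5/8)^j·(3/8)^{14-j} for j = 0..11 gives 2070361146177/2199023255552.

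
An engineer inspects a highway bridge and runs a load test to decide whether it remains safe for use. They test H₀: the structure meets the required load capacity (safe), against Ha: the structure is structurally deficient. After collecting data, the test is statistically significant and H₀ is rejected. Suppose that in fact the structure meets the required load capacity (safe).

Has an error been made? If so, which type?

H₀ was rejected, but H₀ is actually true.
Rejecting a true null hypothesis is a Type I error (false positive).

Type I error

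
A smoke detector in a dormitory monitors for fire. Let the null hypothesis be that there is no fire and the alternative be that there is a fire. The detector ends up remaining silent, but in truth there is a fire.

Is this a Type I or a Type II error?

'Remaining silent' corresponds to failing to reject H₀.
H₀ was not rejected but H₀ is false — a Type II error (false negative).

Type II error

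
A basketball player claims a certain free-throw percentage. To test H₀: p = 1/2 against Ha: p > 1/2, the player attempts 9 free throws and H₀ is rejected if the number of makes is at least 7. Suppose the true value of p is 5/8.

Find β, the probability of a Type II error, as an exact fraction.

Under the alternative p = 5/8, X ~ Binomial(9, 5/8); β is the probability the test does not reject, P(X < 7).
Equivalently, β = 1 − P(X ≥ 7) = 24101307/33554432.

24101307/33554432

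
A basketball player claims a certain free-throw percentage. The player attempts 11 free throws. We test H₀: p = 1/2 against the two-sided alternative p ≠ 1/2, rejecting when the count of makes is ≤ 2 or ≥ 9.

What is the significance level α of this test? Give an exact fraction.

67/1024

α = P(S ≤ 2 or S ≥ 9 | p = 1/2), S ~ Binomial(11, 1/2).
By symmetry, α = 2·P(S ≤ 2) = 2·(1 + 11 + 55)/2048 = 134/2048 = 67/1024.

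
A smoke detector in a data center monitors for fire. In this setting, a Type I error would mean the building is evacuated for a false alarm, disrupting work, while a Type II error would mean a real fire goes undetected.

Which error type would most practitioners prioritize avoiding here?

The Type II consequence (a real fire goes undetected) is more severe than the Type I consequence (the building is evacuated for a false alarm, disrupting work).

Type II error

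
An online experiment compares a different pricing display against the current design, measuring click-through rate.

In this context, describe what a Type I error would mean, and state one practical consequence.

A Type I error would mean concluding that the new design increases click-through rate when in fact the new design has no effect on click-through rate. Consequence: engineering effort is spent shipping a change that doesn't actually help.

With the conventional null hypothesis that the new design has no effect on click-through rate:
A Type I error is rejecting H₀ when H₀ is true.
Here that means shipping the new feature to all users when actually the new design has no effect on click-through rate.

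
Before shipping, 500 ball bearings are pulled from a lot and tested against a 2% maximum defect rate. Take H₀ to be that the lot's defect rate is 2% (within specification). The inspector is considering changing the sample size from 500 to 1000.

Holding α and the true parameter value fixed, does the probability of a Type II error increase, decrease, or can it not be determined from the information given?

It decreases.

More data shrinks sampling variability; the test statistic under Ha concentrates further from the null value, making rejection more likely.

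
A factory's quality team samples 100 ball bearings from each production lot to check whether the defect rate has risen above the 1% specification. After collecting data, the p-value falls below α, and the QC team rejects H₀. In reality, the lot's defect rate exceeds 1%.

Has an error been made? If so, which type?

No error (correct decision).

The conventional null hypothesis here is that the lot's defect rate is 1% (within specification).
The test rejected a false H₀ — the decision matches the true state.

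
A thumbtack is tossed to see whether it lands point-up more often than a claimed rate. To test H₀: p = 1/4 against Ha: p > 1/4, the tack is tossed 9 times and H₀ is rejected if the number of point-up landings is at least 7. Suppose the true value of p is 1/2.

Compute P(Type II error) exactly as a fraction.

233/256

A Type II error is failing to reject when Ha holds: with p = 1/2, β = P(X ≤ 6).
Summing C(9,j)·(1/2)^j·(1/2)^{9-j} for j = 0..6 gives 233/256.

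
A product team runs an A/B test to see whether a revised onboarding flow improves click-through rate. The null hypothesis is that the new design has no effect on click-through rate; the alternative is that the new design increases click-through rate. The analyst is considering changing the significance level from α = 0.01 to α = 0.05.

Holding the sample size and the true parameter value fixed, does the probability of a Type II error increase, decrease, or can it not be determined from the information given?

With a larger α the critical value moves toward the center, so more of the Ha sampling distribution lies in the rejection region.

It decreases.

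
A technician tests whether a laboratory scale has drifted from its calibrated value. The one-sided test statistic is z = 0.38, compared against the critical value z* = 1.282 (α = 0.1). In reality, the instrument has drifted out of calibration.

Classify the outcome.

The conventional null hypothesis is that the instrument is correctly calibrated.
Since z = 0.38 ≤ z* = 1.282, H₀ is not rejected.
H₀ is false (actually the instrument has drifted out of calibration).
Failing to reject a false H₀ is a Type II error.

Type II error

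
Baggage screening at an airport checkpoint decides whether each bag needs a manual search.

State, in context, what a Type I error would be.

With the conventional null hypothesis that the bag contains no prohibited items:
A Type I error is rejecting H₀ when H₀ is true.
Here that means flagging the bag for a manual search when actually the bag contains no prohibited items.

A Type I error would mean concluding that the bag contains a prohibited item when in fact the bag contains no prohibited items.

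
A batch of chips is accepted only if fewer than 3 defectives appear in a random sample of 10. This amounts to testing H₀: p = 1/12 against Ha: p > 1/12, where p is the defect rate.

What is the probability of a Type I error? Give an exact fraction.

α = P(reject H₀ | H₀ true) = P(Y ≥ 3 | p = 1/12), Y ~ Binomial(10, 1/12).
Via the complement, α = 1 − Σ_{j=0}^{2} C(10,j)(1/12)^j(11/12)^{10-j} = 229526089/5159780352.

229526089/5159780352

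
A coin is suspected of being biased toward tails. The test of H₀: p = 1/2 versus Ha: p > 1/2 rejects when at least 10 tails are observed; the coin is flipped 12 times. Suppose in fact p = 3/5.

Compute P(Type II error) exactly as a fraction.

44753744/48828125

Under the alternative p = 3/5, K ~ Binomial(12, 3/5); β is the probability the test does not reject, P(K < 10).
Adding the binomial probabilities P(K=0)+…+P(K=9) at p = 3/5 gives 44753744/48828125.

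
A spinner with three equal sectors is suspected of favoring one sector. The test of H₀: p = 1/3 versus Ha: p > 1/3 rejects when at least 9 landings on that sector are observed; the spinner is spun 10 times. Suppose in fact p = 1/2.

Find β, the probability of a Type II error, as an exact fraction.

A Type II error is failing to reject when Ha holds: with p = 1/2, β = P(Y ≤ 8).
Equivalently, β = 1 − P(Y ≥ 9) = 1013/1024.

1013/1024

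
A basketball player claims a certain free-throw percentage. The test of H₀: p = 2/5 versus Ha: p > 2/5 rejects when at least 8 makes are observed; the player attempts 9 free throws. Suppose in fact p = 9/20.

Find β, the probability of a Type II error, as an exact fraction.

126837738533/128000000000

A Type II error is failing to reject when Ha holds: with p = 9/20, β = P(Y ≤ 7).
Equivalently, β = 1 − P(Y ≥ 8) = 126837738533/128000000000.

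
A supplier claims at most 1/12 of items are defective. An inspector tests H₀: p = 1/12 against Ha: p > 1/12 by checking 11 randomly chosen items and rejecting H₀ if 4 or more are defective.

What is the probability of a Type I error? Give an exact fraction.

The significance level is the probability, assuming p = 1/12, of seeing 4 or more defectives in 11 draws.
Computing the lower-tail complement: 1 − 30653319983/30958682112 = 305362129/30958682112.

305362129/30958682112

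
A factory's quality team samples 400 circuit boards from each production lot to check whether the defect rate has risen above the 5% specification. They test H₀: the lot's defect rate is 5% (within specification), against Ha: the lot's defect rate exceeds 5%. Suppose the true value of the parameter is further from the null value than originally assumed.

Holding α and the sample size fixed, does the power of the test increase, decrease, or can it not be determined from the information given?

A bigger departure from H₀ is easier for the test to detect, so it fails to reject less often.
Since power = 1 − β and β decreases, power increases.

It increases.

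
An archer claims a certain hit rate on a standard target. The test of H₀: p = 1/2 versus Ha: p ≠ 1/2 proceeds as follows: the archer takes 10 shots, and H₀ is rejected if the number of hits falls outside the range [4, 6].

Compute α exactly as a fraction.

Under H₀, S ~ Binomial(10, 1/2); α is the probability of landing in either tail, P(S ≤ 3) + P(S ≥ 7).
The two tails are symmetric, so α = 2·(1 + 10 + 45 + 120)/2^10 = 352/1024 = 11/32.

11/32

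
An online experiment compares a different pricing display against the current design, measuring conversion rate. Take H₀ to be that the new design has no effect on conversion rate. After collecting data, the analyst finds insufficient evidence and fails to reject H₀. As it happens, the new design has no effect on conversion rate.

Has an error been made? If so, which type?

The test retained a true H₀ — the decision matches the true state.

Neither — the decision is correct.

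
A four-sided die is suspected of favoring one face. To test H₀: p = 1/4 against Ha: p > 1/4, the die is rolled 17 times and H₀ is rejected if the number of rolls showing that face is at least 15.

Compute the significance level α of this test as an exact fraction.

The Type I error probability is α = P(Y ≥ 15) computed under H₀, where Y ~ Binomial(17, 1/4).
Summing C(17,j)(1/4)^j(3/4)^{17−j} for j = 15,…,17 gives 319/4294967296.

319/4294967296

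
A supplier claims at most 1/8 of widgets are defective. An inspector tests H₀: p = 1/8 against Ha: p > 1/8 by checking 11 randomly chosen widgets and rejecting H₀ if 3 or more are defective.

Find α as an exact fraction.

1285931725/8589934592

Under H₀, S ~ Binomial(11, 1/8); the Type I error rate is P(S ≥ 3).
Computing the lower-tail complement: 1 − 7304002867/8589934592 = 1285931725/8589934592.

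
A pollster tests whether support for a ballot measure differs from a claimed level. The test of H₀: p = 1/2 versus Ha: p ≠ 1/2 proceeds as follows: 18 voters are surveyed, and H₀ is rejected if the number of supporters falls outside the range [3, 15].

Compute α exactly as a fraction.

43/32768

The significance level is the null-hypothesis probability of the rejection region {≤2} ∪ {≥16}.
The two tails are symmetric, so α = 2·(1 + 18 + 153)/2^18 = 344/262144 = 43/32768.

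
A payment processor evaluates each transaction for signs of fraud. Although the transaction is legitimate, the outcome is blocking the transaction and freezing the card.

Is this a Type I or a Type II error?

Type I error

The null hypothesis here is that the transaction is legitimate.
'Blocking the transaction and freezing the card' corresponds to rejecting H₀.
H₀ was rejected but H₀ is true — a Type I error (false positive).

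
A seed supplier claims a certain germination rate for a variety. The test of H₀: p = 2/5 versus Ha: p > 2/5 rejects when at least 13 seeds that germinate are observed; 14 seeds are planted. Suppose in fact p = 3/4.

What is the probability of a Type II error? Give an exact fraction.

241331965/268435456

A Type II error is failing to reject when Ha holds: with p = 3/4, β = P(K ≤ 12).
Summing C(14,j)·(3/4)^j·(1/4)^{14-j} for j = 0..12 gives 241331965/268435456.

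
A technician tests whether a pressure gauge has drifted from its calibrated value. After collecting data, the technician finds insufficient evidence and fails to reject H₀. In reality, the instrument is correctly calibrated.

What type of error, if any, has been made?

The conventional null hypothesis here is that the instrument is correctly calibrated.
The test retained a true H₀ — the decision matches the true state.

No error — this is a correct decision.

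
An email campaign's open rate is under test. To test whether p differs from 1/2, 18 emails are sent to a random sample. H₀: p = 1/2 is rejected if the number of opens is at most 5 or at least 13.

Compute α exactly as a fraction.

α = P(X ≤ 5 or X ≥ 13 | p = 1/2), X ~ Binomial(18, 1/2).
The two tails are symmetric, so α = 2·(1 + 18 + 153 + 816 + 3060 + 8568)/2^18 = 25232/262144 = 1577/16384.

1577/16384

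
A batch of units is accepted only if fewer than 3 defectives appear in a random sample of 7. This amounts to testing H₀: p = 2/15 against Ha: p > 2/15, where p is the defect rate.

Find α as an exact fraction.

The significance level is the probability, assuming p = 2/15, of seeing 3 or more defectives in 7 draws.
Computing the lower-tail complement: 1 − 10767497/11390625 = 623128/11390625.

623128/11390625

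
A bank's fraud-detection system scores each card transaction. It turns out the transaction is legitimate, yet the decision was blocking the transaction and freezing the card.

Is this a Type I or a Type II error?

The null hypothesis here is that the transaction is legitimate.
'Blocking the transaction and freezing the card' corresponds to rejecting H₀.
H₀ was rejected but H₀ is true — a Type I error (false positive).

Type I error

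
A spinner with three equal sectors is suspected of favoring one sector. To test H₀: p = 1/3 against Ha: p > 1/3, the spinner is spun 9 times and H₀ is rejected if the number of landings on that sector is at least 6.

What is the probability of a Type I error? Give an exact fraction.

Under H₀, K ~ Binomial(9, 1/3), and α = P(K ≥ 6).
P(K ≥ 6) = Σ_{j=6}^{9} C(9,j)·(1/3)^j·(2/3)^{9-j} = 835/19683.

835/19683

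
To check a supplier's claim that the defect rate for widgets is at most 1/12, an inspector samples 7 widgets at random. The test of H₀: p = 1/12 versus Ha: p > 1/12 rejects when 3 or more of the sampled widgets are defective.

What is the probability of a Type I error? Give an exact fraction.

187213/11943936

The significance level is the probability, assuming p = 1/12, of seeing 3 or more defectives in 7 draws.
Via the complement, α = 1 − Σ_{j=0}^{2} C(7,j)(1/12)^j(11/12)^{7-j} = 187213/11943936.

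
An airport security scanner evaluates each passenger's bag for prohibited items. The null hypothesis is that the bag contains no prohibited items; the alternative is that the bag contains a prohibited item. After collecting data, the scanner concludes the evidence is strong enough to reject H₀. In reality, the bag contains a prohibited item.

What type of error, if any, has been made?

No error — this is a correct decision.

The test rejected a false H₀ — the decision matches the true state.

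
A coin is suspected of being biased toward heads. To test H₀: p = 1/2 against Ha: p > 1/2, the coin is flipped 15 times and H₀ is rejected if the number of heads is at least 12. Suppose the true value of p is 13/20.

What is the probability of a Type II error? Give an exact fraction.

Under the alternative p = 13/20, X ~ Binomial(15, 13/20); β is the probability the test does not reject, P(X < 12).
Summing C(15,j)·(13/20)^j·(7/20)^{15-j} for j = 0..11 gives 6777270377107586237/8192000000000000000.

6777270377107586237/8192000000000000000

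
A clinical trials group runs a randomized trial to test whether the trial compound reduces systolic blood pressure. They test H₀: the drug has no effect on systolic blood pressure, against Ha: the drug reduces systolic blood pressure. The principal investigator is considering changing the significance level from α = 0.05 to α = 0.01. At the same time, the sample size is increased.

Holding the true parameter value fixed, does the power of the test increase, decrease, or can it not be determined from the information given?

The first change alone would make β increase; the second alone would make β decrease. Which effect dominates depends on the magnitudes, which are not given.
Since power = 1 − β, the effect on power is likewise indeterminate.

Cannot be determined from the information given.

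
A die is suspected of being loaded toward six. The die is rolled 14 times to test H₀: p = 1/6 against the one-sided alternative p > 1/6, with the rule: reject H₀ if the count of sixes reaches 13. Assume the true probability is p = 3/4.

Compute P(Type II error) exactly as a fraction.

241331965/268435456

β = P(fail to reject H₀ | Ha true) = P(K ≤ 12 | p = 3/4), K ~ Binomial(14, 3/4).
Equivalently, β = 1 − P(K ≥ 13) = 241331965/268435456.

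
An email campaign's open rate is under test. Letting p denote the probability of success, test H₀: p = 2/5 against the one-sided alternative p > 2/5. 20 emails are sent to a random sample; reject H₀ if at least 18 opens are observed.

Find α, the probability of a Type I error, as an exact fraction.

480772096/95367431640625

Under H₀, X ~ Binomial(20, 2/5), and α = P(X ≥ 18).
Summing C(20,j)(2/5)^j(3/5)^{20−j} for j = 18,…,20 gives 480772096/95367431640625.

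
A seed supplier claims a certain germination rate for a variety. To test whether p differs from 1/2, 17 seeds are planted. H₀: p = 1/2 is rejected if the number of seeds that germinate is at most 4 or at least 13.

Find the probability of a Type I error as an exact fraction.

Under H₀, X ~ Binomial(17, 1/2); α is the probability of landing in either tail, P(X ≤ 4) + P(X ≥ 13).
The two tails are symmetric, so α = 2·(1 + 17 + 136 + 680 + 2380)/2^17 = 6428/131072 = 1607/32768.

1607/32768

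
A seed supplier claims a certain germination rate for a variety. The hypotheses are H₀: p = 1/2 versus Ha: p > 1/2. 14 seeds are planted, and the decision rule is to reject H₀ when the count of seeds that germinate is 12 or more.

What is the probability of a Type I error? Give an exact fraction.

53/8192

α = P(reject H₀ | H₀ true) = P(K ≥ 12 | p = 1/2), with K ~ Binomial(14, 1/2).
That's C(14,12) + C(14,13) + C(14,14) over 2^14, i.e. (91 + 14 + 1)/16384 = 106/16384 = 53/8192.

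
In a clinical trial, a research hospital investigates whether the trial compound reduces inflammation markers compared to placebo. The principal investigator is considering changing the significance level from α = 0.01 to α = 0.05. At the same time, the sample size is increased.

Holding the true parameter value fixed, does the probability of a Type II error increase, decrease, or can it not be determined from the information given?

A larger α widens the rejection region, so when the alternative is true more outcomes lead to rejection — failing to reject becomes less likely. Increasing n separates the H₀ and Ha sampling distributions, so under Ha fewer outcomes land in the acceptance region. Both changes push β in the same direction.

It decreases.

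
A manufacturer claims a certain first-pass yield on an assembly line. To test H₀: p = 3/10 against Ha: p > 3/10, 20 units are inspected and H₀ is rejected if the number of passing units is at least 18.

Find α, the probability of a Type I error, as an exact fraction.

The Type I error probability is α = P(X ≥ 18) computed under H₀, where X ~ Binomial(20, 3/10).
P(X ≥ 18) = Σ_{j=18}^{20} C(20,j)·(3/10)^j·(7/10)^{20-j} = 3773088142371/100000000000000000000.

3773088142371/100000000000000000000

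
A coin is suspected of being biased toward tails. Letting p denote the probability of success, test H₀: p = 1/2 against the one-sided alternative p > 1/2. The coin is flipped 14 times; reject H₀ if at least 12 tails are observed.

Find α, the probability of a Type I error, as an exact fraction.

Under H₀, K ~ Binomial(14, 1/2), and α = P(K ≥ 12).
P(K ≥ 12) = [C(14,12) + C(14,13) + C(14,14)] / 2^14 = (91 + 14 + 1) / 16384 = 106/16384 = 53/8192.

53/8192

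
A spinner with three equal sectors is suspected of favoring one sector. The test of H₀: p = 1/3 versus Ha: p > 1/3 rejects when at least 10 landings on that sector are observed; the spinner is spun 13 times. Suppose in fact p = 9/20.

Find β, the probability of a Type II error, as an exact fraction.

501584974994213/512000000000000

β = P(fail to reject H₀ | Ha true) = P(X ≤ 9 | p = 9/20), X ~ Binomial(13, 9/20).
Adding the binomial probabilities P(X=0)+…+P(X=9) at p = 9/20 gives 501584974994213/512000000000000.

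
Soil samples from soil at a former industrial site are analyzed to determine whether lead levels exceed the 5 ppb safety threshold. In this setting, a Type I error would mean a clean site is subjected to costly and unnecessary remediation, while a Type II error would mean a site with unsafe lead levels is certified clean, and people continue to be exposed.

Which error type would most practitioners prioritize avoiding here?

The Type II consequence (a site with unsafe lead levels is certified clean, and people continue to be exposed) is more severe than the Type I consequence (a clean site is subjected to costly and unnecessary remediation).

Type II error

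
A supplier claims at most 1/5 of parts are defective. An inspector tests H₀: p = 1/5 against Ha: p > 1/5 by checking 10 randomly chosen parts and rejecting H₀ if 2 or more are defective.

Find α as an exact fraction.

6095609/9765625

α = P(reject H₀ | H₀ true) = P(Y ≥ 2 | p = 1/5), Y ~ Binomial(10, 1/5).
Via the complement, α = 1 − Σ_{j=0}^{1} C(10,j)(1/5)^j(4/5)^{10-j} = 6095609/9765625.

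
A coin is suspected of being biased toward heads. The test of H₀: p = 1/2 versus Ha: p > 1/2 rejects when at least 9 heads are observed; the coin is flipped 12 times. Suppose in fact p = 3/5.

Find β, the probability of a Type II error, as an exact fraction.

β = P(fail to reject H₀ | Ha true) = P(X ≤ 8 | p = 3/5), X ~ Binomial(12, 3/5).
Summing C(12,j)·(3/5)^j·(2/5)^{12-j} for j = 0..8 gives 37825328/48828125.

37825328/48828125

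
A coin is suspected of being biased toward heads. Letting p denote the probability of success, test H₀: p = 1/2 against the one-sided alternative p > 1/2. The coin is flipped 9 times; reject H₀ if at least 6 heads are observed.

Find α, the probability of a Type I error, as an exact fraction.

Under H₀, K ~ Binomial(9, 1/2), and α = P(K ≥ 6).
P(K ≥ 6) = [C(9,6) + C(9,7) + C(9,8) + C(9,9)] / 2^9 = (84 + 36 + 9 + 1) / 512 = 130/512 = 65/256.

65/256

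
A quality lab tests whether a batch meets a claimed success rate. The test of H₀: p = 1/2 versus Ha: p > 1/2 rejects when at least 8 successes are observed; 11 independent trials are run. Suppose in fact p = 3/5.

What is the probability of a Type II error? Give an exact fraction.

A Type II error is failing to reject when Ha holds: with p = 3/5, β = P(Y ≤ 7).
Adding the binomial probabilities P(Y=0)+…+P(Y=7) at p = 3/5 gives 6872224/9765625.

6872224/9765625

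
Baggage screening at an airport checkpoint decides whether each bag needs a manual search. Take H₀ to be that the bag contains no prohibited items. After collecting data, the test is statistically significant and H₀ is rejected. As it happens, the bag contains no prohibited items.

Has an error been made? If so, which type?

H₀ was rejected, but H₀ is actually true.
Rejecting a true null hypothesis is a Type I error (false positive).

Type I error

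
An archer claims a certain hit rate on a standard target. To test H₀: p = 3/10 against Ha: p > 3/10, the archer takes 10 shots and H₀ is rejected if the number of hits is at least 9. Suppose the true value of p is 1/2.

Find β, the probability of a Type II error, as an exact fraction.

1013/1024

A Type II error is failing to reject when Ha holds: with p = 1/2, β = P(Y ≤ 8).
Adding the binomial probabilities P(Y=0)+…+P(Y=8) at p = 1/2 gives 1013/1024.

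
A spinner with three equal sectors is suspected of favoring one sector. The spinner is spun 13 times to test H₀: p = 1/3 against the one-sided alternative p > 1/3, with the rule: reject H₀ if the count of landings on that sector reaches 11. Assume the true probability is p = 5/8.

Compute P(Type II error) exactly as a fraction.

A Type II error is failing to reject when Ha holds: with p = 5/8, β = P(X ≤ 10).
Summing C(13,j)·(5/8)^j·(3/8)^{13-j} for j = 0..10 gives 252368141319/274877906944.

252368141319/274877906944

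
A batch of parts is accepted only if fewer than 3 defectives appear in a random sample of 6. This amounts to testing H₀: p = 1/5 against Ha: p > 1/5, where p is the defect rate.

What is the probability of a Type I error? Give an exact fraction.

The significance level is the probability, assuming p = 1/5, of seeing 3 or more defectives in 6 draws.
Via the complement, α = 1 − Σ_{j=0}^{2} C(6,j)(1/5)^j(4/5)^{6-j} = 309/3125.

309/3125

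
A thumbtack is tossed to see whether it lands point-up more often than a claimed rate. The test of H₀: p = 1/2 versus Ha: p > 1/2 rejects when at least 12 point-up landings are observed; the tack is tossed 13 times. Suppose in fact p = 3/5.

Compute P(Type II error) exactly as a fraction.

β = P(fail to reject H₀ | Ha true) = P(X ≤ 11 | p = 3/5), X ~ Binomial(13, 3/5).
Adding the binomial probabilities P(X=0)+…+P(X=11) at p = 3/5 gives 1205291336/1220703125.

1205291336/1220703125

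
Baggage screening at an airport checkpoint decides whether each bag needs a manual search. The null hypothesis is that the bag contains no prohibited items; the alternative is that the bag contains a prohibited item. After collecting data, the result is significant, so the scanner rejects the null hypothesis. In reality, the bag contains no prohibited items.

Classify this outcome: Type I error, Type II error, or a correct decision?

H₀ was rejected, but H₀ is actually true.
Rejecting a true null hypothesis is a Type I error (false positive).

Type I error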